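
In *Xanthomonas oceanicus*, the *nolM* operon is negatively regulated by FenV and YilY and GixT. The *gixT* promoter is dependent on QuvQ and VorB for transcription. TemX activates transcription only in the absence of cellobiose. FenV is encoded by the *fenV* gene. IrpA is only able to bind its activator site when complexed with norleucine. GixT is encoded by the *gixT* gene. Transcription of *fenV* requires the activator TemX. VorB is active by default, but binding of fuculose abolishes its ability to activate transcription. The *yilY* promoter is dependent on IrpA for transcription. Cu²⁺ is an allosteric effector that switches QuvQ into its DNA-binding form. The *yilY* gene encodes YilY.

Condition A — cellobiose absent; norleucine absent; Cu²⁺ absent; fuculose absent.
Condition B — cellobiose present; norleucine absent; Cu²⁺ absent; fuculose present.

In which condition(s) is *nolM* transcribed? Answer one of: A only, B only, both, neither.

B only

Condition A:
Cellobiose is absent, so TemX is active.
No repressor is bound and TemX is active, so *fenV* is transcribed.
So FenV is produced and active.
Norleucine is absent, so IrpA is inactive.
Required activator IrpA is absent, so *yilY* is not transcribed.
So YilY is not produced.
Cu²⁺ is absent, so QuvQ is inactive.
Fuculose is absent, so VorB is active.
Required activator QuvQ is absent, so *gixT* is not transcribed.
So GixT is not produced.
With repressor FenV bound, *nolM* is not transcribed.
→ *nolM* is OFF in A.
Condition B:
Cellobiose is present, so TemX is inactive.
Required activator TemX is absent, so *fenV* is not transcribed.
So FenV is not produced.
Norleucine is absent, so IrpA is inactive.
Required activator IrpA is absent, so *yilY* is not transcribed.
So YilY is not produced.
Cu²⁺ is absent, so QuvQ is inactive.
Fuculose is present, so VorB is inactive.
Required activator QuvQ is absent, so *gixT* is not transcribed.
So GixT is not produced.
With no repressor bound, *nolM* is transcribed.
→ *nolM* is ON in B.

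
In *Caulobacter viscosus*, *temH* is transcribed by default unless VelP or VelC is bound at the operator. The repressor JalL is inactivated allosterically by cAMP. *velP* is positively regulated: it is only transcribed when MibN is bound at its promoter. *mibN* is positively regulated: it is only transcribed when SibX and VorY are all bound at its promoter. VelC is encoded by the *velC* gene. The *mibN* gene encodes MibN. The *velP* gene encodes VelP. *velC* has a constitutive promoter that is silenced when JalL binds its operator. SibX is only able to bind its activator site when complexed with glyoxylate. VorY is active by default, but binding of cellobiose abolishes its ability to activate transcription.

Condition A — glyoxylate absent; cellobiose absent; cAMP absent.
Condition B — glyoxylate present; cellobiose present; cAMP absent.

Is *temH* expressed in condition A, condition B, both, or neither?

Condition A:
Glyoxylate is absent, so SibX is inactive.
Cellobiose is absent, so VorY is active.
Required activator SibX is absent, so *mibN* is not transcribed.
So MibN is not produced.
Required activator MibN is absent, so *velP* is not transcribed.
So VelP is not produced.
cAMP is absent, so JalL is active.
With repressor JalL bound, *velC* is not transcribed.
So VelC is not produced.
With no repressor bound, *temH* is transcribed.
→ *temH* is ON in A.
Condition B:
Glyoxylate is present, so SibX is active.
Cellobiose is present, so VorY is inactive.
Required activator VorY is absent, so *mibN* is not transcribed.
So MibN is not produced.
Required activator MibN is absent, so *velP* is not transcribed.
So VelP is not produced.
cAMP is absent, so JalL is active.
With repressor JalL bound, *velC* is not transcribed.
So VelC is not produced.
With no repressor bound, *temH* is transcribed.
→ *temH* is ON in B.

both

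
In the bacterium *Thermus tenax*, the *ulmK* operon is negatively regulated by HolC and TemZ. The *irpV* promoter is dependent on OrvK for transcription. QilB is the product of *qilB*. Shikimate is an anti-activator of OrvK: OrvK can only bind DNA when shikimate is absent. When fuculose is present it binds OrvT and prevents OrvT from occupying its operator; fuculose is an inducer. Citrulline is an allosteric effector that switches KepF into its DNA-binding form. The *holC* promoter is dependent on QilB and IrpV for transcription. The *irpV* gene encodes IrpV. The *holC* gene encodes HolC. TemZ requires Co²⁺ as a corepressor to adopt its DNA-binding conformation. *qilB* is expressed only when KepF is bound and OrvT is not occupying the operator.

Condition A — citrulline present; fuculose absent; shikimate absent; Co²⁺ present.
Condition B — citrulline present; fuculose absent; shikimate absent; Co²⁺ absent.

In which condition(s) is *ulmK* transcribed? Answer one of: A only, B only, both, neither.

Condition A:
Citrulline is present, so KepF is active.
Fuculose is absent, so OrvT is active.
With repressor OrvT bound, *qilB* is not transcribed.
So QilB is not produced.
Shikimate is absent, so OrvK is active.
No repressor is bound and OrvK is active, so *irpV* is transcribed.
So IrpV is produced and active.
Required activator QilB is absent, so *holC* is not transcribed.
So HolC is not produced.
Co²⁺ is present, so TemZ is active.
With repressor TemZ bound, *ulmK* is not transcribed.
→ *ulmK* is OFF in A.
Condition B:
Citrulline is present, so KepF is active.
Fuculose is absent, so OrvT is active.
With repressor OrvT bound, *qilB* is not transcribed.
So QilB is not produced.
Shikimate is absent, so OrvK is active.
No repressor is bound and OrvK is active, so *irpV* is transcribed.
So IrpV is produced and active.
Required activator QilB is absent, so *holC* is not transcribed.
So HolC is not produced.
Co²⁺ is absent, so TemZ is inactive.
With no repressor bound, *ulmK* is transcribed.
→ *ulmK* is ON in B.

B only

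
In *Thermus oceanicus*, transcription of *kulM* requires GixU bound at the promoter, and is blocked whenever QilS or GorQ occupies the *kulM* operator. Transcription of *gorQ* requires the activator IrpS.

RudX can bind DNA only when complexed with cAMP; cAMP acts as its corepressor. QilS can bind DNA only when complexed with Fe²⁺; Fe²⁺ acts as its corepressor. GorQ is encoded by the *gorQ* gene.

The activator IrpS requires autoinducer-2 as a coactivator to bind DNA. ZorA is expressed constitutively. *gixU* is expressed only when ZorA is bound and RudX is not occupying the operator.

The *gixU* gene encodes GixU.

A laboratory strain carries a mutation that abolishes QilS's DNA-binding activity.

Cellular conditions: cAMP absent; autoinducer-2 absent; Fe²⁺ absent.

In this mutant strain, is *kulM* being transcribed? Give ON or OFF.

QilS is non-functional in this strain, so it has no effect.
ZorA is produced constitutively and is active.
cAMP is absent, so RudX is inactive.
No repressor is bound and ZorA is active, so *gixU* is transcribed.
So GixU is produced and active.
Autoinducer-2 is absent, so IrpS is inactive.
Required activator IrpS is absent, so *gorQ* is not transcribed.
So GorQ is not produced.
No repressor is bound and GixU is active, so *kulM* is transcribed.

ON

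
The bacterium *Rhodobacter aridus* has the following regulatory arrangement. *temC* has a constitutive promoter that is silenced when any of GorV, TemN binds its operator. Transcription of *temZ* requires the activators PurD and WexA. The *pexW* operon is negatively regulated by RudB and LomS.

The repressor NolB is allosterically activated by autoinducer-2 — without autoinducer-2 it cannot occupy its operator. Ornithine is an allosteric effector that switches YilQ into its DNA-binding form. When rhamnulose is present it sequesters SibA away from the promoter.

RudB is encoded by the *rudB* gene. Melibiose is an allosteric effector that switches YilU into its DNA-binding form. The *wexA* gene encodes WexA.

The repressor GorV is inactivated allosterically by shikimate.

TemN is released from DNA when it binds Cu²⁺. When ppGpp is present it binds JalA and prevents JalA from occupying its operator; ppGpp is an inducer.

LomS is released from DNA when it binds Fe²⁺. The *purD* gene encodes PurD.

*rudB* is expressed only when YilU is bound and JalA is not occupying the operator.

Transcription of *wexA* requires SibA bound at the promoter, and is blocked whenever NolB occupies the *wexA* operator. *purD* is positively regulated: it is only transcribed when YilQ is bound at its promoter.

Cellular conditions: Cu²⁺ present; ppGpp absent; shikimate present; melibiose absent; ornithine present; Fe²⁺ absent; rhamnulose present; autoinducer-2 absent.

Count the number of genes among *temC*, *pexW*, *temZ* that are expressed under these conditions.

1

Shikimate is present, so GorV is inactive.
Cu²⁺ is present, so TemN is inactive.
With no repressor bound, *temC* is transcribed.
→ *temC* is ON.
ppGpp is absent, so JalA is active.
Melibiose is absent, so YilU is inactive.
With repressor JalA bound, *rudB* is not transcribed.
So RudB is not produced.
Fe²⁺ is absent, so LomS is active.
With repressor LomS bound, *pexW* is not transcribed.
→ *pexW* is OFF.
Ornithine is present, so YilQ is active.
No repressor is bound and YilQ is active, so *purD* is transcribed.
So PurD is produced and active.
Autoinducer-2 is absent, so NolB is inactive.
Rhamnulose is present, so SibA is inactive.
Required activator SibA is absent, so *wexA* is not transcribed.
So WexA is not produced.
Required activator WexA is absent, so *temZ* is not transcribed.
→ *temZ* is OFF.
1 of the 3 genes is transcribed.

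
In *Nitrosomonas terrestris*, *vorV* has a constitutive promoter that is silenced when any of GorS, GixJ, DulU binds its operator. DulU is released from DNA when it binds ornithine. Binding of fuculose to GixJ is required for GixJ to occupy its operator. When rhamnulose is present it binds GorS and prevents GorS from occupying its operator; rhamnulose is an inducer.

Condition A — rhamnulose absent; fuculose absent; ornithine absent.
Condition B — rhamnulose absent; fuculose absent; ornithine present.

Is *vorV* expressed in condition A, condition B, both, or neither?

neither

Condition A:
Rhamnulose is absent, so GorS is active.
Fuculose is absent, so GixJ is inactive.
Ornithine is absent, so DulU is active.
With repressor GorS bound, *vorV* is not transcribed.
→ *vorV* is OFF in A.
Condition B:
Rhamnulose is absent, so GorS is active.
Fuculose is absent, so GixJ is inactive.
Ornithine is present, so DulU is inactive.
With repressor GorS bound, *vorV* is not transcribed.
→ *vorV* is OFF in B.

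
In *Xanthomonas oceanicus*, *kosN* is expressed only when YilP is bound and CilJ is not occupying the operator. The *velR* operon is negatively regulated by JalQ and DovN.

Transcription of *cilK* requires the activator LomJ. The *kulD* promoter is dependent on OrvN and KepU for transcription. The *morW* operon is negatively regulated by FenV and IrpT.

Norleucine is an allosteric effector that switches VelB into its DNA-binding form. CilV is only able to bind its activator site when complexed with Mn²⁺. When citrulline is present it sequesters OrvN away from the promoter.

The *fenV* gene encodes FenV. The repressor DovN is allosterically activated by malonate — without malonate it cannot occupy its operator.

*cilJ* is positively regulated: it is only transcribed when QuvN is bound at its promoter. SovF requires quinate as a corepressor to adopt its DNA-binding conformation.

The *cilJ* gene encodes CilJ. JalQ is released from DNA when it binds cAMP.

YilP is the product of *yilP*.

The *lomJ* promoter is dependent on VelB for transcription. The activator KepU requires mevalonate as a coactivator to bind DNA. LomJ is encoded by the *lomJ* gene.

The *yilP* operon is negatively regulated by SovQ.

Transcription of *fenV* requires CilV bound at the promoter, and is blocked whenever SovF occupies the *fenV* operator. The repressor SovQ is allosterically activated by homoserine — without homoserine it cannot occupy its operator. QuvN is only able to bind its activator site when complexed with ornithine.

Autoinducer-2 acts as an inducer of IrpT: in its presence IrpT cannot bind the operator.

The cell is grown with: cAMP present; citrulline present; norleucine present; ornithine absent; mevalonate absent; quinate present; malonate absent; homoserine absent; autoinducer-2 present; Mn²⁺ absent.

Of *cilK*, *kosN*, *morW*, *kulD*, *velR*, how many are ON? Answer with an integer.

Norleucine is present, so VelB is active.
No repressor is bound and VelB is active, so *lomJ* is transcribed.
So LomJ is produced and active.
No repressor is bound and LomJ is active, so *cilK* is transcribed.
→ *cilK* is ON.
Ornithine is absent, so QuvN is inactive.
Required activator QuvN is absent, so *cilJ* is not transcribed.
So CilJ is not produced.
Homoserine is absent, so SovQ is inactive.
With no repressor bound, *yilP* is transcribed.
So YilP is produced and active.
No repressor is bound and YilP is active, so *kosN* is transcribed.
→ *kosN* is ON.
Mn²⁺ is absent, so CilV is inactive.
Quinate is present, so SovF is active.
With repressor SovF bound, *fenV* is not transcribed.
So FenV is not produced.
Autoinducer-2 is present, so IrpT is inactive.
With no repressor bound, *morW* is transcribed.
→ *morW* is ON.
Citrulline is present, so OrvN is inactive.
Mevalonate is absent, so KepU is inactive.
Required activator OrvN is absent, so *kulD* is not transcribed.
→ *kulD* is OFF.
cAMP is present, so JalQ is inactive.
Malonate is absent, so DovN is inactive.
With no repressor bound, *velR* is transcribed.
→ *velR* is ON.
4 of the 5 genes are transcribed.

4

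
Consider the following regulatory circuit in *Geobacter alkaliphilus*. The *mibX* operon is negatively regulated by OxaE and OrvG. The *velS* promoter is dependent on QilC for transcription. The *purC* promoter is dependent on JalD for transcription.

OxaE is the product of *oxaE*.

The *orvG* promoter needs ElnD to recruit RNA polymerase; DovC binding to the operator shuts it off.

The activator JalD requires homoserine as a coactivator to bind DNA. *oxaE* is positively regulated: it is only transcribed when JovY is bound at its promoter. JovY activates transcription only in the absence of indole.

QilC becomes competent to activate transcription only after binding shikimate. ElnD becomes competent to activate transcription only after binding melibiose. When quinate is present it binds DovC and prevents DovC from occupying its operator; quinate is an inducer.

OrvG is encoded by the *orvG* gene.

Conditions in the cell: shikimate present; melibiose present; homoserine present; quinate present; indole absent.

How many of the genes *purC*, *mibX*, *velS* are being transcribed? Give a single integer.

Homoserine is present, so JalD is active.
No repressor is bound and JalD is active, so *purC* is transcribed.
→ *purC* is ON.
Indole is absent, so JovY is active.
No repressor is bound and JovY is active, so *oxaE* is transcribed.
So OxaE is produced and active.
Quinate is present, so DovC is inactive.
Melibiose is present, so ElnD is active.
No repressor is bound and ElnD is active, so *orvG* is transcribed.
So OrvG is produced and active.
With repressor OxaE bound, *mibX* is not transcribed.
→ *mibX* is OFF.
Shikimate is present, so QilC is active.
No repressor is bound and QilC is active, so *velS* is transcribed.
→ *velS* is ON.
2 of the 3 genes are transcribed.

2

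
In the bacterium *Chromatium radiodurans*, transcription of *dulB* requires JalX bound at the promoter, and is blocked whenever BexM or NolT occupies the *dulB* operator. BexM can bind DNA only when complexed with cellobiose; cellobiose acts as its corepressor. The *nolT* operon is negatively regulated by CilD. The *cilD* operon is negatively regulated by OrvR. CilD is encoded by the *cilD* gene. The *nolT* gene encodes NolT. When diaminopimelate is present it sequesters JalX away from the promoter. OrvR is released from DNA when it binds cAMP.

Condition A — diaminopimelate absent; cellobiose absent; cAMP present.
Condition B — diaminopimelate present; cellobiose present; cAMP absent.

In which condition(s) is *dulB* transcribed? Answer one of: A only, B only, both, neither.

A only

Condition A:
Diaminopimelate is absent, so JalX is active.
Cellobiose is absent, so BexM is inactive.
cAMP is present, so OrvR is inactive.
With no repressor bound, *cilD* is transcribed.
So CilD is produced and active.
With repressor CilD bound, *nolT* is not transcribed.
So NolT is not produced.
No repressor is bound and JalX is active, so *dulB* is transcribed.
→ *dulB* is ON in A.
Condition B:
Diaminopimelate is present, so JalX is inactive.
Cellobiose is present, so BexM is active.
cAMP is absent, so OrvR is active.
With repressor OrvR bound, *cilD* is not transcribed.
So CilD is not produced.
With no repressor bound, *nolT* is transcribed.
So NolT is produced and active.
With repressor BexM bound, *dulB* is not transcribed.
→ *dulB* is OFF in B.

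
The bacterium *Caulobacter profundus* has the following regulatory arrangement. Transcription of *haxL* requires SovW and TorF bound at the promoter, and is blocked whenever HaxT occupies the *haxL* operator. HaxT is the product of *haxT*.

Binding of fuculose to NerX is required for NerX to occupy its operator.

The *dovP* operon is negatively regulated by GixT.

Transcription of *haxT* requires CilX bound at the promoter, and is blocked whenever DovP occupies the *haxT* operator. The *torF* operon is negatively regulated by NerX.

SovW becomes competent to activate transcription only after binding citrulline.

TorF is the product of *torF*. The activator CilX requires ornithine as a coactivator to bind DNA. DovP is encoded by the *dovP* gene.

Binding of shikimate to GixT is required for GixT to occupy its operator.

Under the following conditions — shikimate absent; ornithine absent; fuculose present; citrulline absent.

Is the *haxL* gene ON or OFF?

OFF

Citrulline is absent, so SovW is inactive.
Ornithine is absent, so CilX is inactive.
Shikimate is absent, so GixT is inactive.
With no repressor bound, *dovP* is transcribed.
So DovP is produced and active.
With repressor DovP bound, *haxT* is not transcribed.
So HaxT is not produced.
Fuculose is present, so NerX is active.
With repressor NerX bound, *torF* is not transcribed.
So TorF is not produced.
Required activator SovW is absent, so *haxL* is not transcribed.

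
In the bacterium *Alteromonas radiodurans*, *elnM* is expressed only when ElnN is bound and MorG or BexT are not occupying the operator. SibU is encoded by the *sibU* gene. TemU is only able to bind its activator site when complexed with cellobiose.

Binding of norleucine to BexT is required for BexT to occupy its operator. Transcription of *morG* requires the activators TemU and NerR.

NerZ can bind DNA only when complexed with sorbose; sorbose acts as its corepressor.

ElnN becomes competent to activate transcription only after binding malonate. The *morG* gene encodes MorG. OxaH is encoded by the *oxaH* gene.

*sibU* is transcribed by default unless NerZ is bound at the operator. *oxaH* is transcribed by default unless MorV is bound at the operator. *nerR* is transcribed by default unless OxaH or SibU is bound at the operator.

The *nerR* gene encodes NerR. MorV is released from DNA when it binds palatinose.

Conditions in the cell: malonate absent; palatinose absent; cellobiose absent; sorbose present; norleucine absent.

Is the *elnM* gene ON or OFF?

Cellobiose is absent, so TemU is inactive.
Palatinose is absent, so MorV is active.
With repressor MorV bound, *oxaH* is not transcribed.
So OxaH is not produced.
Sorbose is present, so NerZ is active.
With repressor NerZ bound, *sibU* is not transcribed.
So SibU is not produced.
With no repressor bound, *nerR* is transcribed.
So NerR is produced and active.
Required activator TemU is absent, so *morG* is not transcribed.
So MorG is not produced.
Norleucine is absent, so BexT is inactive.
Malonate is absent, so ElnN is inactive.
Required activator ElnN is absent, so *elnM* is not transcribed.

OFF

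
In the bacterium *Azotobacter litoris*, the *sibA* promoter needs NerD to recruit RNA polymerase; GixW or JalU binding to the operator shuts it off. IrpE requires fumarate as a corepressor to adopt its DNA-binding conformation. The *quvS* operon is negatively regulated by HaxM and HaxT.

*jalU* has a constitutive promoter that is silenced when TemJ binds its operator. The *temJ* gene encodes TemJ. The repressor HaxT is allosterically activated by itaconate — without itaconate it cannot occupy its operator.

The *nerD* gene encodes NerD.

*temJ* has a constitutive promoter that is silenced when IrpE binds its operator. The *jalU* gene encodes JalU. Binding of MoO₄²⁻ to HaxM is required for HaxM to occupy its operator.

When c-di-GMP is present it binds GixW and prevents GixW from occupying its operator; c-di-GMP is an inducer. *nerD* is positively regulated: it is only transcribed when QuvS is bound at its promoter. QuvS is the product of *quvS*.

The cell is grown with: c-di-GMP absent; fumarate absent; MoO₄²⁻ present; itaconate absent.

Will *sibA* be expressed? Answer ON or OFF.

MoO₄²⁻ is present, so HaxM is active.
Itaconate is absent, so HaxT is inactive.
With repressor HaxM bound, *quvS* is not transcribed.
So QuvS is not produced.
Required activator QuvS is absent, so *nerD* is not transcribed.
So NerD is not produced.
c-di-GMP is absent, so GixW is active.
Fumarate is absent, so IrpE is inactive.
With no repressor bound, *temJ* is transcribed.
So TemJ is produced and active.
With repressor TemJ bound, *jalU* is not transcribed.
So JalU is not produced.
With repressor GixW bound, *sibA* is not transcribed.

OFF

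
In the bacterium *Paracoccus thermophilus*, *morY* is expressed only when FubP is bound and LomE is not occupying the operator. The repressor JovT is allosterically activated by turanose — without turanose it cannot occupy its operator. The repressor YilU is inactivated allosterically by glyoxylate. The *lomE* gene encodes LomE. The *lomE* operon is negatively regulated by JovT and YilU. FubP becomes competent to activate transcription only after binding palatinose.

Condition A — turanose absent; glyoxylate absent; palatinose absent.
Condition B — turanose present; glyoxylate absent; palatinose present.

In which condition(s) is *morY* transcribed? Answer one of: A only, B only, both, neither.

B only

Condition A:
Turanose is absent, so JovT is inactive.
Glyoxylate is absent, so YilU is active.
With repressor YilU bound, *lomE* is not transcribed.
So LomE is not produced.
Palatinose is absent, so FubP is inactive.
Required activator FubP is absent, so *morY* is not transcribed.
→ *morY* is OFF in A.
Condition B:
Turanose is present, so JovT is active.
Glyoxylate is absent, so YilU is active.
With repressor JovT bound, *lomE* is not transcribed.
So LomE is not produced.
Palatinose is present, so FubP is active.
No repressor is bound and FubP is active, so *morY* is transcribed.
→ *morY* is ON in B.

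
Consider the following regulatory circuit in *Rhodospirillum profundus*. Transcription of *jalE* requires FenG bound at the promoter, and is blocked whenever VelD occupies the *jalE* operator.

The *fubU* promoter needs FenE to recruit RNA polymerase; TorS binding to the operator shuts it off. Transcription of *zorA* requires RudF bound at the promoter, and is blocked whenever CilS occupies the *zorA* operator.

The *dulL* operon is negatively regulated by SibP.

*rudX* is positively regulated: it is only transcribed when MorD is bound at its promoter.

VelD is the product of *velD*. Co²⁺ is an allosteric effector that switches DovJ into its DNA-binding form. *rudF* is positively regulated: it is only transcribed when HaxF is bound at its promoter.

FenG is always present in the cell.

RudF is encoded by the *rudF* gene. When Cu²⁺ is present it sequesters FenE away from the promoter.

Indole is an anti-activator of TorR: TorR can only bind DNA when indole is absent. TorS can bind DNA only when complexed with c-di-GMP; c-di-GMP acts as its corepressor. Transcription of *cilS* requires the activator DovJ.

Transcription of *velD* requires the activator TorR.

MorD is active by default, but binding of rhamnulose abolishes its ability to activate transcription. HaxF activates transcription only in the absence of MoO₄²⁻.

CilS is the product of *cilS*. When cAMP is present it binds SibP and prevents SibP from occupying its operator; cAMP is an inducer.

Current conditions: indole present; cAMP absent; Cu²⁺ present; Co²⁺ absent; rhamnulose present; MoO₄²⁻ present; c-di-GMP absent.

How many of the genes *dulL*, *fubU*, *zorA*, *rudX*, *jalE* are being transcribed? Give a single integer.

1

cAMP is absent, so SibP is active.
With repressor SibP bound, *dulL* is not transcribed.
→ *dulL* is OFF.
c-di-GMP is absent, so TorS is inactive.
Cu²⁺ is present, so FenE is inactive.
Required activator FenE is absent, so *fubU* is not transcribed.
→ *fubU* is OFF.
Co²⁺ is absent, so DovJ is inactive.
Required activator DovJ is absent, so *cilS* is not transcribed.
So CilS is not produced.
MoO₄²⁻ is present, so HaxF is inactive.
Required activator HaxF is absent, so *rudF* is not transcribed.
So RudF is not produced.
Required activator RudF is absent, so *zorA* is not transcribed.
→ *zorA* is OFF.
Rhamnulose is present, so MorD is inactive.
Required activator MorD is absent, so *rudX* is not transcribed.
→ *rudX* is OFF.
Indole is present, so TorR is inactive.
Required activator TorR is absent, so *velD* is not transcribed.
So VelD is not produced.
FenG is produced constitutively and is active.
No repressor is bound and FenG is active, so *jalE* is transcribed.
→ *jalE* is ON.
1 of the 5 genes is transcribed.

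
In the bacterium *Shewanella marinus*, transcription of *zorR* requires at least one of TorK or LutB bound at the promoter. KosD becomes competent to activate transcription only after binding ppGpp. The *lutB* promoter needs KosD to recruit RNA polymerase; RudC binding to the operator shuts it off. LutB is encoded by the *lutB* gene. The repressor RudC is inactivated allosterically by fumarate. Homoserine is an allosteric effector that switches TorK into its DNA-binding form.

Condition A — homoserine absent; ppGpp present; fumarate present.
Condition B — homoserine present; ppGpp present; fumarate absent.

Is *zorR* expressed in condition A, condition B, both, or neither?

Condition A:
Homoserine is absent, so TorK is inactive.
ppGpp is present, so KosD is active.
Fumarate is present, so RudC is inactive.
No repressor is bound and KosD is active, so *lutB* is transcribed.
So LutB is produced and active.
Activator LutB is present, so *zorR* is transcribed.
→ *zorR* is ON in A.
Condition B:
Homoserine is present, so TorK is active.
ppGpp is present, so KosD is active.
Fumarate is absent, so RudC is active.
With repressor RudC bound, *lutB* is not transcribed.
So LutB is not produced.
Activator TorK is present, so *zorR* is transcribed.
→ *zorR* is ON in B.

both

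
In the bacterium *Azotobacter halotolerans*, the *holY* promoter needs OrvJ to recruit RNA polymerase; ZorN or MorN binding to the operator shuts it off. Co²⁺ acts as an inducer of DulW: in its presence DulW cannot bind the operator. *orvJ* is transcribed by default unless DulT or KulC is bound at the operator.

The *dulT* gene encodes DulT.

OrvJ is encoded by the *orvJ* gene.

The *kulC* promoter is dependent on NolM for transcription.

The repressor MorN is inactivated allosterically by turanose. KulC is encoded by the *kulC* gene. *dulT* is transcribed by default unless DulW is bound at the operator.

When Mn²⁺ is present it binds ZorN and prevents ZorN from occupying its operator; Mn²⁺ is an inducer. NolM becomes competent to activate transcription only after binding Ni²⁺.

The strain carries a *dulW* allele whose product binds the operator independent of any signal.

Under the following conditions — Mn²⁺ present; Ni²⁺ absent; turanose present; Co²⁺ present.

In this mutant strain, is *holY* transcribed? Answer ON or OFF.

Mn²⁺ is present, so ZorN is inactive.
Turanose is present, so MorN is inactive.
DulW is constitutively active in this strain.
With repressor DulW bound, *dulT* is not transcribed.
So DulT is not produced.
Ni²⁺ is absent, so NolM is inactive.
Required activator NolM is absent, so *kulC* is not transcribed.
So KulC is not produced.
With no repressor bound, *orvJ* is transcribed.
So OrvJ is produced and active.
No repressor is bound and OrvJ is active, so *holY* is transcribed.

ON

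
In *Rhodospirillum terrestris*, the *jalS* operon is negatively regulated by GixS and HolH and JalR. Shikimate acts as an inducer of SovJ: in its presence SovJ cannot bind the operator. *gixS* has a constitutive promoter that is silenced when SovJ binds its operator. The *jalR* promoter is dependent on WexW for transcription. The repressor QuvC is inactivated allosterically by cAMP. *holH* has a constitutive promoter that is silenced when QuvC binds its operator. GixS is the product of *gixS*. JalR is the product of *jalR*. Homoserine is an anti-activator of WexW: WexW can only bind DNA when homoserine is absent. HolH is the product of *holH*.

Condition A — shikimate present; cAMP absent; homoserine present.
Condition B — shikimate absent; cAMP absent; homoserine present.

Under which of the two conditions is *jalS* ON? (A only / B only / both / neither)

Condition A:
Shikimate is present, so SovJ is inactive.
With no repressor bound, *gixS* is transcribed.
So GixS is produced and active.
cAMP is absent, so QuvC is active.
With repressor QuvC bound, *holH* is not transcribed.
So HolH is not produced.
Homoserine is present, so WexW is inactive.
Required activator WexW is absent, so *jalR* is not transcribed.
So JalR is not produced.
With repressor GixS bound, *jalS* is not transcribed.
→ *jalS* is OFF in A.
Condition B:
Shikimate is absent, so SovJ is active.
With repressor SovJ bound, *gixS* is not transcribed.
So GixS is not produced.
cAMP is absent, so QuvC is active.
With repressor QuvC bound, *holH* is not transcribed.
So HolH is not produced.
Homoserine is present, so WexW is inactive.
Required activator WexW is absent, so *jalR* is not transcribed.
So JalR is not produced.
With no repressor bound, *jalS* is transcribed.
→ *jalS* is ON in B.

B only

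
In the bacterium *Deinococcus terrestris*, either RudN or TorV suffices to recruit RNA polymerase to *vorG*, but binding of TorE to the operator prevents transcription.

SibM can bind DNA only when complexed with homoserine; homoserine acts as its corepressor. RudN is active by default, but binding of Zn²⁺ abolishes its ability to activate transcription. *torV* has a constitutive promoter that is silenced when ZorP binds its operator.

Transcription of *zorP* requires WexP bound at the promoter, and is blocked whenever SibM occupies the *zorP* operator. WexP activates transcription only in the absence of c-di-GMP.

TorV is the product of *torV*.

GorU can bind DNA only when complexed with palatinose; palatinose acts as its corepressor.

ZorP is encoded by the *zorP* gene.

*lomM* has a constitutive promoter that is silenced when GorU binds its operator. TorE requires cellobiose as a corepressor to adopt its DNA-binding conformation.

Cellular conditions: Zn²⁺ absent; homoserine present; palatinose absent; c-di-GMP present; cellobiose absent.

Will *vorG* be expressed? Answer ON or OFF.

Zn²⁺ is absent, so RudN is active.
Homoserine is present, so SibM is active.
c-di-GMP is present, so WexP is inactive.
With repressor SibM bound, *zorP* is not transcribed.
So ZorP is not produced.
With no repressor bound, *torV* is transcribed.
So TorV is produced and active.
Cellobiose is absent, so TorE is inactive.
Activator RudN is present, so *vorG* is transcribed.

ON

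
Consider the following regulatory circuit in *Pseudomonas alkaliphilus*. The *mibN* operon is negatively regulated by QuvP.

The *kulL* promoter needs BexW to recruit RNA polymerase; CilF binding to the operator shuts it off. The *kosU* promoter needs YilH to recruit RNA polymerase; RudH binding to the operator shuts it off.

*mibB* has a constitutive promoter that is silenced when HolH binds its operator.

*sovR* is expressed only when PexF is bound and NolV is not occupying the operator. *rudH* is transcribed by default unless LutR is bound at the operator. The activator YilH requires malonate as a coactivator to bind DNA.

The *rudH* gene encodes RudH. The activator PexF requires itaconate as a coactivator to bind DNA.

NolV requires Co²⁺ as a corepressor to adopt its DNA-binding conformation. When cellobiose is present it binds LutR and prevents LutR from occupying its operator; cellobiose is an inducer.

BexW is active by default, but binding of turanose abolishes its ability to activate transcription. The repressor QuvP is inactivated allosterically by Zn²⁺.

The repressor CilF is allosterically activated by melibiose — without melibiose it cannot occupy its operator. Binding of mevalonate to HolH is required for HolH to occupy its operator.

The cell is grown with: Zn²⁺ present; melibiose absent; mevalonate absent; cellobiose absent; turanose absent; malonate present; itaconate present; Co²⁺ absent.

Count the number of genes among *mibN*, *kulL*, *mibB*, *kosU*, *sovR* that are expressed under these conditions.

Zn²⁺ is present, so QuvP is inactive.
With no repressor bound, *mibN* is transcribed.
→ *mibN* is ON.
Turanose is absent, so BexW is active.
Melibiose is absent, so CilF is inactive.
No repressor is bound and BexW is active, so *kulL* is transcribed.
→ *kulL* is ON.
Mevalonate is absent, so HolH is inactive.
With no repressor bound, *mibB* is transcribed.
→ *mibB* is ON.
Malonate is present, so YilH is active.
Cellobiose is absent, so LutR is active.
With repressor LutR bound, *rudH* is not transcribed.
So RudH is not produced.
No repressor is bound and YilH is active, so *kosU* is transcribed.
→ *kosU* is ON.
Co²⁺ is absent, so NolV is inactive.
Itaconate is present, so PexF is active.
No repressor is bound and PexF is active, so *sovR* is transcribed.
→ *sovR* is ON.
5 of the 5 genes are transcribed.

5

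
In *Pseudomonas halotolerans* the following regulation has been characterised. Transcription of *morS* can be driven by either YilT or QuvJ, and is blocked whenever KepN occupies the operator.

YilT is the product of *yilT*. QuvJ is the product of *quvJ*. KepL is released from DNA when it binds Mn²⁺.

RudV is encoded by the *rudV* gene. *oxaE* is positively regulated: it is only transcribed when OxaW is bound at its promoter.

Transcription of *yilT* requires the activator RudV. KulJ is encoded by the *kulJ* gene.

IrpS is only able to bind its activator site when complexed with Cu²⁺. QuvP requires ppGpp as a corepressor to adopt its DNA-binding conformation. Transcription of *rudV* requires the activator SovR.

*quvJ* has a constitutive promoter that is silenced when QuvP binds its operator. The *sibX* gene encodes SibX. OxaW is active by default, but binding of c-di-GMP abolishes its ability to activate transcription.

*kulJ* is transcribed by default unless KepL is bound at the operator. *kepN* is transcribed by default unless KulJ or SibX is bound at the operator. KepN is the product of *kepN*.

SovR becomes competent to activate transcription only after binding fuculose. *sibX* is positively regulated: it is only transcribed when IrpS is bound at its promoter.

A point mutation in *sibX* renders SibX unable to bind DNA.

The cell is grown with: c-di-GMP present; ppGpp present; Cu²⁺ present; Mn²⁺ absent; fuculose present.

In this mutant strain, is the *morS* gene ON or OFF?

Mn²⁺ is absent, so KepL is active.
With repressor KepL bound, *kulJ* is not transcribed.
So KulJ is not produced.
SibX is non-functional in this strain, so it has no effect.
With no repressor bound, *kepN* is transcribed.
So KepN is produced and active.
Fuculose is present, so SovR is active.
No repressor is bound and SovR is active, so *rudV* is transcribed.
So RudV is produced and active.
No repressor is bound and RudV is active, so *yilT* is transcribed.
So YilT is produced and active.
ppGpp is present, so QuvP is active.
With repressor QuvP bound, *quvJ* is not transcribed.
So QuvJ is not produced.
With repressor KepN bound, *morS* is not transcribed.

OFF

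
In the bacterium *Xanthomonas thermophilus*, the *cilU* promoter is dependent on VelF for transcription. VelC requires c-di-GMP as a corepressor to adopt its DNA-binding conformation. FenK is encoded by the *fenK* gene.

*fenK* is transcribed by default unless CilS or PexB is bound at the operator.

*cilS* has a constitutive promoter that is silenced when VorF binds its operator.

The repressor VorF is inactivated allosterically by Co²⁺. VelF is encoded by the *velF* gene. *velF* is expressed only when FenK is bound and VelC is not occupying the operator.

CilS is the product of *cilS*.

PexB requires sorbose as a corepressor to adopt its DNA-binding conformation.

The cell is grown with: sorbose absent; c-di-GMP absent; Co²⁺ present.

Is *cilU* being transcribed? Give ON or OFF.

OFF

Co²⁺ is present, so VorF is inactive.
With no repressor bound, *cilS* is transcribed.
So CilS is produced and active.
Sorbose is absent, so PexB is inactive.
With repressor CilS bound, *fenK* is not transcribed.
So FenK is not produced.
c-di-GMP is absent, so VelC is inactive.
Required activator FenK is absent, so *velF* is not transcribed.
So VelF is not produced.
Required activator VelF is absent, so *cilU* is not transcribed.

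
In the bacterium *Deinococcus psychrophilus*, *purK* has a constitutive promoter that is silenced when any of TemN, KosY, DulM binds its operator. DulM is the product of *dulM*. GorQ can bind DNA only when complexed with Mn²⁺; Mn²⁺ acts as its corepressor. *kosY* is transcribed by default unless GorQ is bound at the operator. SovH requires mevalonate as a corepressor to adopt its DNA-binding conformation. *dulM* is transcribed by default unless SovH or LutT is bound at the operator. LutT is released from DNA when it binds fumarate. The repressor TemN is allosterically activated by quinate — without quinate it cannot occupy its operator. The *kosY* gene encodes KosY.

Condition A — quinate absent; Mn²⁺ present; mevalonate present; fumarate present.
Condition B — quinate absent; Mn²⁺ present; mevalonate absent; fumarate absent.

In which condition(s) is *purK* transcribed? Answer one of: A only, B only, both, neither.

both

Condition A:
Quinate is absent, so TemN is inactive.
Mn²⁺ is present, so GorQ is active.
With repressor GorQ bound, *kosY* is not transcribed.
So KosY is not produced.
Mevalonate is present, so SovH is active.
Fumarate is present, so LutT is inactive.
With repressor SovH bound, *dulM* is not transcribed.
So DulM is not produced.
With no repressor bound, *purK* is transcribed.
→ *purK* is ON in A.
Condition B:
Quinate is absent, so TemN is inactive.
Mn²⁺ is present, so GorQ is active.
With repressor GorQ bound, *kosY* is not transcribed.
So KosY is not produced.
Mevalonate is absent, so SovH is inactive.
Fumarate is absent, so LutT is active.
With repressor LutT bound, *dulM* is not transcribed.
So DulM is not produced.
With no repressor bound, *purK* is transcribed.
→ *purK* is ON in B.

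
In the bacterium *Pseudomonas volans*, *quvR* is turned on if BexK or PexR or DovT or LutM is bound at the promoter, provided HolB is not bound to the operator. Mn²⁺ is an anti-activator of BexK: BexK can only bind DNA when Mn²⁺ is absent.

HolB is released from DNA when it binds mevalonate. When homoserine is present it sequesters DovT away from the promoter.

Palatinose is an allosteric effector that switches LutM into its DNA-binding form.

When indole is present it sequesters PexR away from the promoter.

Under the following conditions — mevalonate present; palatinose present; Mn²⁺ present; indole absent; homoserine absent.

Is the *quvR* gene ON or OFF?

Mevalonate is present, so HolB is inactive.
Mn²⁺ is present, so BexK is inactive.
Indole is absent, so PexR is active.
Homoserine is absent, so DovT is active.
Palatinose is present, so LutM is active.
Activator PexR is present, so *quvR* is transcribed.

ON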